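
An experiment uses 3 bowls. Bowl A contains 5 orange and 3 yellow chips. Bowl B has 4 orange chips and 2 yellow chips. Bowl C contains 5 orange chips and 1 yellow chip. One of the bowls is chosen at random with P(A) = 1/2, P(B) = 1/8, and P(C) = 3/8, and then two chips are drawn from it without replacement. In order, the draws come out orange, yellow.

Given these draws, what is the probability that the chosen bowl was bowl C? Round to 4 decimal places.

For each hypothesis, P(data | H) works out to: P(data | bowl A) = (5/8)(3/7) = 15/56; P(data | bowl B) = (4/6)(2/5) = 4/15; P(data | bowl C) = (5/6)(1/5) = 1/6.
The prior-weighted likelihoods are 1/2 · 15/56 = 15/112, 1/8 · 4/15 = 1/30, 3/8 · 1/6 = 1/16; with total 193/840.
Therefore the posterior P(bowl C | data) = (1/16) / (193/840) = 105/386.

0.2720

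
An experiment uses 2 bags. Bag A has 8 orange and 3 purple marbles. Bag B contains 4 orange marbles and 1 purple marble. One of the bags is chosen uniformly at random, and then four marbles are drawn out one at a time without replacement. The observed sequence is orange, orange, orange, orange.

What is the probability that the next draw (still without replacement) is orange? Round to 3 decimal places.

0.294

The likelihood of the observed sequence under each hypothesis: P(data | bag A) = (8/11)(7/10)(6/9)(5/8) = 7/33; P(data | bag B) = (4/5)(3/4)(2/3)(1/2) = 1/5.
Weighting by the prior gives 1/2 · 7/33 = 7/66, 1/2 · 1/5 = 1/10; summing to 34/165.
The posterior is then P(bag A | data) = 35/68, P(bag B | data) = 33/68.
Averaging over the posterior, P(orange next | data) = (4/7)(35/68) + (0)(33/68) = 5/17.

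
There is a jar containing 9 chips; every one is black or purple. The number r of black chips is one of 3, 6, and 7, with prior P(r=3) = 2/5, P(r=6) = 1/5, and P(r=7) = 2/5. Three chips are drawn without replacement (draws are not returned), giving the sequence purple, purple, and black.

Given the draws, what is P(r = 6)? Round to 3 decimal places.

0.148

The likelihood of the observed sequence under each hypothesis: P(data | r = 3) = (6/9)(5/8)(3/7) = 5/28; P(data | r = 6) = (3/9)(2/8)(6/7) = 1/14; P(data | r = 7) = (2/9)(1/8)(7/7) = 1/36.
Weighting by the prior gives 2/5 · 5/28 = 1/14, 1/5 · 1/14 = 1/70, 2/5 · 1/36 = 1/90; summing to 61/630.
Therefore the posterior P(r = 6 | data) = (1/70) / (61/630) = 9/61.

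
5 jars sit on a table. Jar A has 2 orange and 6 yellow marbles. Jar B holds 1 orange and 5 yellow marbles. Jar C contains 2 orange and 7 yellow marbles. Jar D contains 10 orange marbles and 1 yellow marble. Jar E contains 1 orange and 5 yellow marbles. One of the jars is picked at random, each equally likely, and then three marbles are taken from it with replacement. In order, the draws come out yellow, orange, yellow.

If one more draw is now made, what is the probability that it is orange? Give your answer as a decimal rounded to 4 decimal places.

0.2148

For each hypothesis, P(data | H) works out to: P(data | jar A) = (6/8)(2/8)(6/8) = 0.14062; P(data | jar B) = (5/6)(1/6)(5/6) = 0.11574; P(data | jar C) = (7/9)(2/9)(7/9) = 0.13443; P(data | jar D) = (1/11)(10/11)(1/11) = 0.0075131; P(data | jar E) = (5/6)(1/6)(5/6) = 0.11574.
Multiplying each by its prior: 1/5 · 0.14062 = 0.028125, 1/5 · 0.11574 = 0.023148, 1/5 · 0.13443 = 0.026886, 1/5 · 0.0075131 = 0.0015026, 1/5 · 0.11574 = 0.023148; with total 0.10281.
Normalising, the posterior is P(jar A | data) = 0.27356, P(jar B | data) = 0.22515, P(jar C | data) = 0.26151, P(jar D | data) = 0.014616, P(jar E | data) = 0.22515.
So P(orange next | data) = Σ P(orange next | H) P(H | data) = (1/4)(0.27356) + (1/6)(0.22515) + (2/9)(0.26151) + (10/11)(0.014616) + (1/6)(0.22515) = 0.21484.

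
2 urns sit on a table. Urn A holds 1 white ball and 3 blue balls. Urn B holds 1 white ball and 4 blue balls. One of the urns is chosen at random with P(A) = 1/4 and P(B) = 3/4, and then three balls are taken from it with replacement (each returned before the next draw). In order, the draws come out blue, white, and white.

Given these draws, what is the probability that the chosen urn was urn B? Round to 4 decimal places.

Compute the likelihood of the observed sequence for each case: P(data | urn A) = (3/4)(1/4)(1/4) = 0.046875; P(data | urn B) = (4/5)(1/5)(1/5) = 0.032.
The prior-weighted likelihoods are 1/4 · 0.046875 = 0.011719, 3/4 · 0.032 = 0.024; these sum to 0.035719.
Therefore the posterior P(urn B | data) = (0.024) / (0.035719) = 0.67192.

0.6719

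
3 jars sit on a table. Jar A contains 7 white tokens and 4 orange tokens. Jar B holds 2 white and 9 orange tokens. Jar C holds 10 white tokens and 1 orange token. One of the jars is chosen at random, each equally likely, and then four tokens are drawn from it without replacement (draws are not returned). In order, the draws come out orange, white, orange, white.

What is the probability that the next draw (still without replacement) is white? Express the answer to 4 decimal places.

Compute the likelihood of the observed sequence for each case: P(data | jar A) = (4/11)(7/10)(3/9)(6/8) = 7/110; P(data | jar B) = (9/11)(2/10)(8/9)(1/8) = 1/55; P(data | jar C) = (1/11)(10/10)(0/9) = 0.
Multiplying each by its prior: 1/3 · 7/110 = 7/330, 1/3 · 1/55 = 1/165, 1/3 · 0 = 0; these sum to 3/110.
Dividing through by the total gives posterior P(jar A | data) = 7/9, P(jar B | data) = 2/9, P(jar C | data) = 0.
Averaging over the posterior, P(white next | data) = (5/7)(7/9) + (0)(2/9) = 5/9.

0.5556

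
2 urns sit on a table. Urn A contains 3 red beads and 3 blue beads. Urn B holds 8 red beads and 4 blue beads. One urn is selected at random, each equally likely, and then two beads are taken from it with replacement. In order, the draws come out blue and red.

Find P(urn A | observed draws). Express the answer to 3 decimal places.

0.529

For each hypothesis, P(data | H) works out to: P(data | urn A) = (3/6)(3/6) = 1/4; P(data | urn B) = (4/12)(8/12) = 2/9.
Multiplying each by its prior: 1/2 · 1/4 = 1/8, 1/2 · 2/9 = 1/9; with total 17/72.
Therefore the posterior P(urn A | data) = (1/8) / (17/72) = 9/17.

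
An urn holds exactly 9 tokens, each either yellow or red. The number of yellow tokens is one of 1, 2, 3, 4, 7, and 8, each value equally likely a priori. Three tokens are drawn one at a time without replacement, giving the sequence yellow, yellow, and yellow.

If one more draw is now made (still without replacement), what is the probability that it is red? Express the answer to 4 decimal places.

0.2639

Under each hypothesis, the probability of the observed sequence is: P(data | r = 1) = (1/9)(0/8) = 0; P(data | r = 2) = (2/9)(1/8)(0/7) = 0; P(data | r = 3) = (3/9)(2/8)(1/7) = 1/84; P(data | r = 4) = (4/9)(3/8)(2/7) = 1/21; P(data | r = 7) = (7/9)(6/8)(5/7) = 5/12; P(data | r = 8) = (8/9)(7/8)(6/7) = 2/3.
Weighting by the prior gives 1/6 · 0 = 0, 1/6 · 0 = 0, 1/6 · 1/84 = 1/504, 1/6 · 1/21 = 1/126, 1/6 · 5/12 = 5/72, 1/6 · 2/3 = 1/9; these sum to 4/21.
The posterior is then P(r = 1 | data) = 0, P(r = 2 | data) = 0, P(r = 3 | data) = 1/96, P(r = 4 | data) = 1/24, P(r = 7 | data) = 35/96, P(r = 8 | data) = 7/12.
The predictive probability is P(red next | data) = (1)(1/96) + (5/6)(1/24) + (1/3)(35/96) + (1/6)(7/12) = 19/72.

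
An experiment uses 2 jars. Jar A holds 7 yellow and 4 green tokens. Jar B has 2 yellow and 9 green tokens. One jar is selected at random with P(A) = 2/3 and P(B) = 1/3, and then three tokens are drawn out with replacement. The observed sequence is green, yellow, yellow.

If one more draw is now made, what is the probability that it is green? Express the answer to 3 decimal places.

0.402

Under each hypothesis, the probability of the observed sequence is: P(data | jar A) = (4/11)(7/11)(7/11) = 0.14726; P(data | jar B) = (9/11)(2/11)(2/11) = 0.027047.
The prior-weighted likelihoods are 2/3 · 0.14726 = 0.098172, 1/3 · 0.027047 = 0.0090158; summing to 0.10719.
The posterior is then P(jar A | data) = 0.91589, P(jar B | data) = 0.084112.
The predictive probability is P(green next | data) = (4/11)(0.91589) + (9/11)(0.084112) = 0.40187.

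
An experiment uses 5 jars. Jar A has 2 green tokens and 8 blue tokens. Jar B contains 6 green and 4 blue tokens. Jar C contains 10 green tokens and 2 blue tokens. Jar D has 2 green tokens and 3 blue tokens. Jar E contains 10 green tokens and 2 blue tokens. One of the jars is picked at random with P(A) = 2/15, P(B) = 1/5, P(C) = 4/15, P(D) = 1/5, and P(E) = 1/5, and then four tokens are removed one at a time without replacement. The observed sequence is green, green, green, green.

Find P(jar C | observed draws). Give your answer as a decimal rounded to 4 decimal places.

Compute the likelihood of the observed sequence for each case: P(data | jar A) = (2/10)(1/9)(0/8) = 0; P(data | jar B) = (6/10)(5/9)(4/8)(3/7) = 0.071429; P(data | jar C) = (10/12)(9/11)(8/10)(7/9) = 0.42424; P(data | jar D) = (2/5)(1/4)(0/3) = 0; P(data | jar E) = (10/12)(9/11)(8/10)(7/9) = 0.42424.
The prior-weighted likelihoods are 2/15 · 0 = 0, 1/5 · 0.071429 = 0.014286, 4/15 · 0.42424 = 0.11313, 1/5 · 0 = 0, 1/5 · 0.42424 = 0.084848; summing to 0.21227.
So P(jar C | data) = (0.11313) / (0.21227) = 0.53297.

0.5330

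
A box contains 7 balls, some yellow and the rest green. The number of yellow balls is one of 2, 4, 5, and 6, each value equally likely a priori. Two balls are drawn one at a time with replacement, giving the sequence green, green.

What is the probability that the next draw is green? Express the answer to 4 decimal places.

Compute the likelihood of the observed sequence for each case: P(data | r = 2) = (5/7)(5/7) = 25/49; P(data | r = 4) = (3/7)(3/7) = 9/49; P(data | r = 5) = (2/7)(2/7) = 4/49; P(data | r = 6) = (1/7)(1/7) = 1/49.
Weighting by the prior gives 1/4 · 25/49 = 25/196, 1/4 · 9/49 = 9/196, 1/4 · 4/49 = 1/49, 1/4 · 1/49 = 1/196; summing to 39/196.
Dividing through by the total gives posterior P(r = 2 | data) = 25/39, P(r = 4 | data) = 3/13, P(r = 5 | data) = 4/39, P(r = 6 | data) = 1/39.
Averaging over the posterior, P(green next | data) = (5/7)(25/39) + (3/7)(3/13) + (2/7)(4/39) + (1/7)(1/39) = 23/39.

0.5897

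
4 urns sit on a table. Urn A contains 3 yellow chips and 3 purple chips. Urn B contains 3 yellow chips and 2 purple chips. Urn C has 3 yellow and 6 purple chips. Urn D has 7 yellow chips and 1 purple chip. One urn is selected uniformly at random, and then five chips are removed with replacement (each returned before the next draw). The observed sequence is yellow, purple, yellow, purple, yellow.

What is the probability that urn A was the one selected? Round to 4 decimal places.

Under each hypothesis, the probability of the observed sequence is: P(data | urn A) = (3/6)(3/6)(3/6)(3/6)(3/6) = 0.03125; P(data | urn B) = (3/5)(2/5)(3/5)(2/5)(3/5) = 0.03456; P(data | urn C) = (3/9)(6/9)(3/9)(6/9)(3/9) = 0.016461; P(data | urn D) = (7/8)(1/8)(7/8)(1/8)(7/8) = 0.010468.
Multiplying each by its prior: 1/4 · 0.03125 = 0.0078125, 1/4 · 0.03456 = 0.00864, 1/4 · 0.016461 = 0.0041152, 1/4 · 0.010468 = 0.0026169; with total 0.023185.
So P(urn A | data) = (0.0078125) / (0.023185) = 0.33697.

0.3370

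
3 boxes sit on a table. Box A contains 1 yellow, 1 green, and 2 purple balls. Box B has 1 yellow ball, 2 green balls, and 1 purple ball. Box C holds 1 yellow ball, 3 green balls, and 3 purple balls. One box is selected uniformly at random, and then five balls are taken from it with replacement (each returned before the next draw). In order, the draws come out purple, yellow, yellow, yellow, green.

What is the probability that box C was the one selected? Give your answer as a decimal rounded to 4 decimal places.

0.1206

For each hypothesis, P(data | H) works out to: P(data | box A) = (2/4)(1/4)(1/4)(1/4)(1/4) = 0.0019531; P(data | box B) = (1/4)(1/4)(1/4)(1/4)(2/4) = 0.0019531; P(data | box C) = (3/7)(1/7)(1/7)(1/7)(3/7) = 0.00053549.
The prior-weighted likelihoods are 1/3 · 0.0019531 = 0.00065104, 1/3 · 0.0019531 = 0.00065104, 1/3 · 0.00053549 = 0.0001785; these sum to 0.0014806.
Hence P(box C | data) = (0.0001785) / (0.0014806) = 0.12056.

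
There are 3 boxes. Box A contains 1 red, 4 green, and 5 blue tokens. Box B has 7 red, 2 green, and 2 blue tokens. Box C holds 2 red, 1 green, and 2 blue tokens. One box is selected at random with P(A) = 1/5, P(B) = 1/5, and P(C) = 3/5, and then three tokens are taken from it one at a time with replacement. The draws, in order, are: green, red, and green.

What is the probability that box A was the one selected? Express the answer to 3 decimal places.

The likelihood of the observed sequence under each hypothesis: P(data | box A) = (4/10)(1/10)(4/10) = 0.016; P(data | box B) = (2/11)(7/11)(2/11) = 0.021037; P(data | box C) = (1/5)(2/5)(1/5) = 0.016.
Weighting by the prior gives 1/5 · 0.016 = 0.0032, 1/5 · 0.021037 = 0.0042074, 3/5 · 0.016 = 0.0096; summing to 0.017007.
So P(box A | data) = (0.0032) / (0.017007) = 0.18815.

0.188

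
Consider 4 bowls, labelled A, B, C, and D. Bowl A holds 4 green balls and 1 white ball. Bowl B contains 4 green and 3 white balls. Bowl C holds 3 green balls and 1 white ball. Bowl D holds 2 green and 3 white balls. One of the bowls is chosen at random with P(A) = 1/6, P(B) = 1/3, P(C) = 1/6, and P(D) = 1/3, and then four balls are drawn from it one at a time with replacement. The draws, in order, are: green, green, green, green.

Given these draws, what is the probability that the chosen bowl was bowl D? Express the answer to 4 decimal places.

0.0517

The likelihood of the observed sequence under each hypothesis: P(data | bowl A) = (4/5)(4/5)(4/5)(4/5) = 0.4096; P(data | bowl B) = (4/7)(4/7)(4/7)(4/7) = 0.10662; P(data | bowl C) = (3/4)(3/4)(3/4)(3/4) = 0.31641; P(data | bowl D) = (2/5)(2/5)(2/5)(2/5) = 0.0256.
Multiplying each by its prior: 1/6 · 0.4096 = 0.068267, 1/3 · 0.10662 = 0.035541, 1/6 · 0.31641 = 0.052734, 1/3 · 0.0256 = 0.0085333; summing to 0.16508.
Hence P(bowl D | data) = (0.0085333) / (0.16508) = 0.051694.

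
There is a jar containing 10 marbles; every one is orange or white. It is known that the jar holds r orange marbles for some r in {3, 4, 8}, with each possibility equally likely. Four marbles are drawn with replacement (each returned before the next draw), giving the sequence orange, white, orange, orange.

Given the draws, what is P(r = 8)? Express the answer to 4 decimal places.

Under each hypothesis, the probability of the observed sequence is: P(data | r = 3) = (3/10)(7/10)(3/10)(3/10) = 0.0189; P(data | r = 4) = (4/10)(6/10)(4/10)(4/10) = 0.0384; P(data | r = 8) = (8/10)(2/10)(8/10)(8/10) = 0.1024.
Weighting by the prior gives 1/3 · 0.0189 = 0.0063, 1/3 · 0.0384 = 0.0128, 1/3 · 0.1024 = 0.034133; with total 0.053233.
So P(r = 8 | data) = (0.034133) / (0.053233) = 0.6412.

0.6412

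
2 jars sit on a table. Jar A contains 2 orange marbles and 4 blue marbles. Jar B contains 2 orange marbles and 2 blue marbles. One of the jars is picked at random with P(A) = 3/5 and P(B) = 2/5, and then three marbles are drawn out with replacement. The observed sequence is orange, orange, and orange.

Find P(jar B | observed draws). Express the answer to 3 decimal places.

0.692

Compute the likelihood of the observed sequence for each case: P(data | jar A) = (2/6)(2/6)(2/6) = 1/27; P(data | jar B) = (2/4)(2/4)(2/4) = 1/8.
The prior-weighted likelihoods are 3/5 · 1/27 = 1/45, 2/5 · 1/8 = 1/20; these sum to 13/180.
So P(jar B | data) = (1/20) / (13/180) = 9/13.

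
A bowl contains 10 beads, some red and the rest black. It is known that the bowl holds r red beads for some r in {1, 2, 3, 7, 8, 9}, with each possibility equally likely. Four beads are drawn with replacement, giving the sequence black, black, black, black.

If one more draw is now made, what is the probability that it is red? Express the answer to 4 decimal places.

0.1722

Compute the likelihood of the observed sequence for each case: P(data | r = 1) = (9/10)(9/10)(9/10)(9/10) = 0.6561; P(data | r = 2) = (8/10)(8/10)(8/10)(8/10) = 0.4096; P(data | r = 3) = (7/10)(7/10)(7/10)(7/10) = 0.2401; P(data | r = 7) = (3/10)(3/10)(3/10)(3/10) = 0.0081; P(data | r = 8) = (2/10)(2/10)(2/10)(2/10) = 0.0016; P(data | r = 9) = (1/10)(1/10)(1/10)(1/10) = 0.0001.
The prior-weighted likelihoods are 1/6 · 0.6561 = 0.10935, 1/6 · 0.4096 = 0.068267, 1/6 · 0.2401 = 0.040017, 1/6 · 0.0081 = 0.00135, 1/6 · 0.0016 = 0.00026667, 1/6 · 0.0001 = 1.6667e-05; with total 0.21927.
The posterior is then P(r = 1 | data) = 0.49871, P(r = 2 | data) = 0.31134, P(r = 3 | data) = 0.1825, P(r = 7 | data) = 0.0061569, P(r = 8 | data) = 0.0012162, P(r = 9 | data) = 7.6011e-05.
So P(red next | data) = Σ P(red next | H) P(H | data) = (1/10)(0.49871) + (1/5)(0.31134) + (3/10)(0.1825) + (7/10)(0.0061569) + (4/5)(0.0012162) + (9/10)(7.6011e-05) = 0.17224.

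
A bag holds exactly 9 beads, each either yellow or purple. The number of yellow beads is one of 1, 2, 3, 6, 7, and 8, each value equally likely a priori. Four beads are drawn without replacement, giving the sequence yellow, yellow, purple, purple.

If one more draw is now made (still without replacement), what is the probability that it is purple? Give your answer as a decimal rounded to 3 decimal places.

0.500

The likelihood of the observed sequence under each hypothesis: P(data | r = 1) = (1/9)(0/8) = 0; P(data | r = 2) = (2/9)(1/8)(7/7)(6/6) = 1/36; P(data | r = 3) = (3/9)(2/8)(6/7)(5/6) = 5/84; P(data | r = 6) = (6/9)(5/8)(3/7)(2/6) = 5/84; P(data | r = 7) = (7/9)(6/8)(2/7)(1/6) = 1/36; P(data | r = 8) = (8/9)(7/8)(1/7)(0/6) = 0.
Multiplying each by its prior: 1/6 · 0 = 0, 1/6 · 1/36 = 1/216, 1/6 · 5/84 = 5/504, 1/6 · 5/84 = 5/504, 1/6 · 1/36 = 1/216, 1/6 · 0 = 0; these sum to 11/378.
Normalising, the posterior is P(r = 1 | data) = 0, P(r = 2 | data) = 7/44, P(r = 3 | data) = 15/44, P(r = 6 | data) = 15/44, P(r = 7 | data) = 7/44, P(r = 8 | data) = 0.
The predictive probability is P(purple next | data) = (1)(7/44) + (4/5)(15/44) + (1/5)(15/44) + (0)(7/44) = 1/2.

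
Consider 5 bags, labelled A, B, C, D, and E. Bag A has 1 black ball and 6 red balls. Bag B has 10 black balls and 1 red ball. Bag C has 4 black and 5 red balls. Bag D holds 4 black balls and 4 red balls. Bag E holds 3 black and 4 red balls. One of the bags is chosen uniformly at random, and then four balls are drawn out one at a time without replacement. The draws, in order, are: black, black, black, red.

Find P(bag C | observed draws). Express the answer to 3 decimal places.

0.183

Compute the likelihood of the observed sequence for each case: P(data | bag A) = (1/7)(0/6) = 0; P(data | bag B) = (10/11)(9/10)(8/9)(1/8) = 0.090909; P(data | bag C) = (4/9)(3/8)(2/7)(5/6) = 0.039683; P(data | bag D) = (4/8)(3/7)(2/6)(4/5) = 0.057143; P(data | bag E) = (3/7)(2/6)(1/5)(4/4) = 0.028571.
Weighting by the prior gives 1/5 · 0 = 0, 1/5 · 0.090909 = 0.018182, 1/5 · 0.039683 = 0.0079365, 1/5 · 0.057143 = 0.011429, 1/5 · 0.028571 = 0.0057143; these sum to 0.043261.
Hence P(bag C | data) = (0.0079365) / (0.043261) = 0.18346.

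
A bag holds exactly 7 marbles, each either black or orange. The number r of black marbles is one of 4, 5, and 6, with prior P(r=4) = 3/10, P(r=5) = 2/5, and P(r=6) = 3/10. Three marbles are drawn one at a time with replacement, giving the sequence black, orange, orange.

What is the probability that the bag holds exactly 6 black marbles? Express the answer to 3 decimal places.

Compute the likelihood of the observed sequence for each case: P(data | r = 4) = (4/7)(3/7)(3/7) = 0.10496; P(data | r = 5) = (5/7)(2/7)(2/7) = 0.058309; P(data | r = 6) = (6/7)(1/7)(1/7) = 0.017493.
The prior-weighted likelihoods are 3/10 · 0.10496 = 0.031487, 2/5 · 0.058309 = 0.023324, 3/10 · 0.017493 = 0.0052478; with total 0.060058.
Hence P(r = 6 | data) = (0.0052478) / (0.060058) = 0.087379.

0.087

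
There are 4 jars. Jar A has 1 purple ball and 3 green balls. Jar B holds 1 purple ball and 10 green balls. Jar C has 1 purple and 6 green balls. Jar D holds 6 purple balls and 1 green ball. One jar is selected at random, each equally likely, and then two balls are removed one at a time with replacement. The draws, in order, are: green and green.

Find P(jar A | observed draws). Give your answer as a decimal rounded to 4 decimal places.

Compute the likelihood of the observed sequence for each case: P(data | jar A) = (3/4)(3/4) = 0.5625; P(data | jar B) = (10/11)(10/11) = 0.82645; P(data | jar C) = (6/7)(6/7) = 0.73469; P(data | jar D) = (1/7)(1/7) = 0.020408.
Weighting by the prior gives 1/4 · 0.5625 = 0.14062, 1/4 · 0.82645 = 0.20661, 1/4 · 0.73469 = 0.18367, 1/4 · 0.020408 = 0.005102; with total 0.53601.
Hence P(jar A | data) = (0.14062) / (0.53601) = 0.26235.

0.2624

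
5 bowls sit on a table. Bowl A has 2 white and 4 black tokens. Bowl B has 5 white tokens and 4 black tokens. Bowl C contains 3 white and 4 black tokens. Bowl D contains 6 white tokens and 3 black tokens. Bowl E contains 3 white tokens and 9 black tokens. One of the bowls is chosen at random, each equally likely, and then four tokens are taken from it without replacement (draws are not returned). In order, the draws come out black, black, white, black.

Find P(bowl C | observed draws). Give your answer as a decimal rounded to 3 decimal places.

0.215

For each hypothesis, P(data | H) works out to: P(data | bowl A) = (4/6)(3/5)(2/4)(2/3) = 0.13333; P(data | bowl B) = (4/9)(3/8)(5/7)(2/6) = 0.039683; P(data | bowl C) = (4/7)(3/6)(3/5)(2/4) = 0.085714; P(data | bowl D) = (3/9)(2/8)(6/7)(1/6) = 0.011905; P(data | bowl E) = (9/12)(8/11)(3/10)(7/9) = 0.12727.
Multiplying each by its prior: 1/5 · 0.13333 = 0.026667, 1/5 · 0.039683 = 0.0079365, 1/5 · 0.085714 = 0.017143, 1/5 · 0.011905 = 0.002381, 1/5 · 0.12727 = 0.025455; these sum to 0.079582.
So P(bowl C | data) = (0.017143) / (0.079582) = 0.21541.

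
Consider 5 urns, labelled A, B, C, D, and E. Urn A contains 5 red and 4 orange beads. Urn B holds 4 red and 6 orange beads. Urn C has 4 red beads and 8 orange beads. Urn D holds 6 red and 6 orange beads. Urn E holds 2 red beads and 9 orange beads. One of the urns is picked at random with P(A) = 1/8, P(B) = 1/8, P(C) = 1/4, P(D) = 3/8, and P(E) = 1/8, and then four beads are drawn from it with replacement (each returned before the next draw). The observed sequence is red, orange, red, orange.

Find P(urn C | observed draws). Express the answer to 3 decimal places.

For each hypothesis, P(data | H) works out to: P(data | urn A) = (5/9)(4/9)(5/9)(4/9) = 0.060966; P(data | urn B) = (4/10)(6/10)(4/10)(6/10) = 0.0576; P(data | urn C) = (4/12)(8/12)(4/12)(8/12) = 0.049383; P(data | urn D) = (6/12)(6/12)(6/12)(6/12) = 0.0625; P(data | urn E) = (2/11)(9/11)(2/11)(9/11) = 0.02213.
Multiplying each by its prior: 1/8 · 0.060966 = 0.0076208, 1/8 · 0.0576 = 0.0072, 1/4 · 0.049383 = 0.012346, 3/8 · 0.0625 = 0.023438, 1/8 · 0.02213 = 0.0027662; with total 0.05337.
So P(urn C | data) = (0.012346) / (0.05337) = 0.23132.

0.231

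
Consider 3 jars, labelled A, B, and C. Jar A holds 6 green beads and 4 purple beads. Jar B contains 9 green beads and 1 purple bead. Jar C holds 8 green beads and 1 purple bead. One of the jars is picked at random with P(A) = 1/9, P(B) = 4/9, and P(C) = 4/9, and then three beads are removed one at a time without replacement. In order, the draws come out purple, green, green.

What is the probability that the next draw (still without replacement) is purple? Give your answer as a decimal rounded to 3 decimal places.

0.071

The likelihood of the observed sequence under each hypothesis: P(data | jar A) = (4/10)(6/9)(5/8) = 1/6; P(data | jar B) = (1/10)(9/9)(8/8) = 1/10; P(data | jar C) = (1/9)(8/8)(7/7) = 1/9.
The prior-weighted likelihoods are 1/9 · 1/6 = 1/54, 4/9 · 1/10 = 2/45, 4/9 · 1/9 = 4/81; summing to 91/810.
Dividing through by the total gives posterior P(jar A | data) = 15/91, P(jar B | data) = 36/91, P(jar C | data) = 40/91.
Averaging over the posterior, P(purple next | data) = (3/7)(15/91) + (0)(36/91) + (0)(40/91) = 45/637.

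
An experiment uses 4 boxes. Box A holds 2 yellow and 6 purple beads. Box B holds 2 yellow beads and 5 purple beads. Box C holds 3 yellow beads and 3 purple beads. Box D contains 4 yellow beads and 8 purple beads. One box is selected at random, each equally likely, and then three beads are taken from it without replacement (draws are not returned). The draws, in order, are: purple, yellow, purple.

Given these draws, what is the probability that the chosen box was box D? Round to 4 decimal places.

0.2464

For each hypothesis, P(data | H) works out to: P(data | box A) = (6/8)(2/7)(5/6) = 0.17857; P(data | box B) = (5/7)(2/6)(4/5) = 0.19048; P(data | box C) = (3/6)(3/5)(2/4) = 0.15; P(data | box D) = (8/12)(4/11)(7/10) = 0.1697.
Weighting by the prior gives 1/4 · 0.17857 = 0.044643, 1/4 · 0.19048 = 0.047619, 1/4 · 0.15 = 0.0375, 1/4 · 0.1697 = 0.042424; summing to 0.17219.
By Bayes' rule, P(box D | data) = (0.042424) / (0.17219) = 0.24639.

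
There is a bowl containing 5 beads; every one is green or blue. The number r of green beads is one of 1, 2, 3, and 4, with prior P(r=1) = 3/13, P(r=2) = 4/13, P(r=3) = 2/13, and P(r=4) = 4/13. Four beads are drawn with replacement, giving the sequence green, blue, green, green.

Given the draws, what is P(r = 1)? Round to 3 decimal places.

0.025

The likelihood of the observed sequence under each hypothesis: P(data | r = 1) = (1/5)(4/5)(1/5)(1/5) = 0.0064; P(data | r = 2) = (2/5)(3/5)(2/5)(2/5) = 0.0384; P(data | r = 3) = (3/5)(2/5)(3/5)(3/5) = 0.0864; P(data | r = 4) = (4/5)(1/5)(4/5)(4/5) = 0.1024.
Multiplying each by its prior: 3/13 · 0.0064 = 0.0014769, 4/13 · 0.0384 = 0.011815, 2/13 · 0.0864 = 0.013292, 4/13 · 0.1024 = 0.031508; with total 0.058092.
Hence P(r = 1 | data) = (0.0014769) / (0.058092) = 0.025424.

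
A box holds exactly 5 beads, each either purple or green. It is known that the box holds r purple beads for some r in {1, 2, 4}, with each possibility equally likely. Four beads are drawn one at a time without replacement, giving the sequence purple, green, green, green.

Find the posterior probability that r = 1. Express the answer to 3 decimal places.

The likelihood of the observed sequence under each hypothesis: P(data | r = 1) = (1/5)(4/4)(3/3)(2/2) = 1/5; P(data | r = 2) = (2/5)(3/4)(2/3)(1/2) = 1/10; P(data | r = 4) = (4/5)(1/4)(0/3) = 0.
Multiplying each by its prior: 1/3 · 1/5 = 1/15, 1/3 · 1/10 = 1/30, 1/3 · 0 = 0; summing to 1/10.
So P(r = 1 | data) = (1/15) / (1/10) = 2/3.

0.667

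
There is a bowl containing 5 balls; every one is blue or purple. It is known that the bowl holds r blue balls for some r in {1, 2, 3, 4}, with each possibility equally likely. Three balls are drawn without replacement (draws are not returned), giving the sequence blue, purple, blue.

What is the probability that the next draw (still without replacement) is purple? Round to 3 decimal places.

For each hypothesis, P(data | H) works out to: P(data | r = 1) = (1/5)(4/4)(0/3) = 0; P(data | r = 2) = (2/5)(3/4)(1/3) = 1/10; P(data | r = 3) = (3/5)(2/4)(2/3) = 1/5; P(data | r = 4) = (4/5)(1/4)(3/3) = 1/5.
The prior-weighted likelihoods are 1/4 · 0 = 0, 1/4 · 1/10 = 1/40, 1/4 · 1/5 = 1/20, 1/4 · 1/5 = 1/20; with total 1/8.
The posterior is then P(r = 1 | data) = 0, P(r = 2 | data) = 1/5, P(r = 3 | data) = 2/5, P(r = 4 | data) = 2/5.
The predictive probability is P(purple next | data) = (1)(1/5) + (1/2)(2/5) + (0)(2/5) = 2/5.

0.400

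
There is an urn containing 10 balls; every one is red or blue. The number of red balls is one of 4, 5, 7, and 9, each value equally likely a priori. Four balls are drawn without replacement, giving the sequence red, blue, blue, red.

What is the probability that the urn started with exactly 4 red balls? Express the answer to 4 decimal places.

0.3557

Compute the likelihood of the observed sequence for each case: P(data | r = 4) = (4/10)(6/9)(5/8)(3/7) = 0.071429; P(data | r = 5) = (5/10)(5/9)(4/8)(4/7) = 0.079365; P(data | r = 7) = (7/10)(3/9)(2/8)(6/7) = 0.05; P(data | r = 9) = (9/10)(1/9)(0/8) = 0.
The prior-weighted likelihoods are 1/4 · 0.071429 = 0.017857, 1/4 · 0.079365 = 0.019841, 1/4 · 0.05 = 0.0125, 1/4 · 0 = 0; these sum to 0.050198.
Therefore the posterior P(r = 4 | data) = (0.017857) / (0.050198) = 0.35573.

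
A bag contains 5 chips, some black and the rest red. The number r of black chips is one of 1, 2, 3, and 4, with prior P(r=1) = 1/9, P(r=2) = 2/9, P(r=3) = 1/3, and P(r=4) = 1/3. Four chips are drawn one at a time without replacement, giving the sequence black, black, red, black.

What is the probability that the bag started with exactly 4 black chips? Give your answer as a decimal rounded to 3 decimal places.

Under each hypothesis, the probability of the observed sequence is: P(data | r = 1) = (1/5)(0/4) = 0; P(data | r = 2) = (2/5)(1/4)(3/3)(0/2) = 0; P(data | r = 3) = (3/5)(2/4)(2/3)(1/2) = 1/10; P(data | r = 4) = (4/5)(3/4)(1/3)(2/2) = 1/5.
The prior-weighted likelihoods are 1/9 · 0 = 0, 2/9 · 0 = 0, 1/3 · 1/10 = 1/30, 1/3 · 1/5 = 1/15; these sum to 1/10.
So P(r = 4 | data) = (1/15) / (1/10) = 2/3.

0.667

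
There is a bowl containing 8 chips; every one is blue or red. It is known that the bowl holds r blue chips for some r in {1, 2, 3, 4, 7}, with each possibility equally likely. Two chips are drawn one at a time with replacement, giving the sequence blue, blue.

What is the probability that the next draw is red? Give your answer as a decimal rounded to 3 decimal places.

0.299

The likelihood of the observed sequence under each hypothesis: P(data | r = 1) = (1/8)(1/8) = 1/64; P(data | r = 2) = (2/8)(2/8) = 1/16; P(data | r = 3) = (3/8)(3/8) = 9/64; P(data | r = 4) = (4/8)(4/8) = 1/4; P(data | r = 7) = (7/8)(7/8) = 49/64.
Weighting by the prior gives 1/5 · 1/64 = 1/320, 1/5 · 1/16 = 1/80, 1/5 · 9/64 = 9/320, 1/5 · 1/4 = 1/20, 1/5 · 49/64 = 49/320; with total 79/320.
Normalising, the posterior is P(r = 1 | data) = 1/79, P(r = 2 | data) = 4/79, P(r = 3 | data) = 9/79, P(r = 4 | data) = 16/79, P(r = 7 | data) = 49/79.
So P(red next | data) = Σ P(red next | H) P(H | data) = (7/8)(1/79) + (3/4)(4/79) + (5/8)(9/79) + (1/2)(16/79) + (1/8)(49/79) = 189/632.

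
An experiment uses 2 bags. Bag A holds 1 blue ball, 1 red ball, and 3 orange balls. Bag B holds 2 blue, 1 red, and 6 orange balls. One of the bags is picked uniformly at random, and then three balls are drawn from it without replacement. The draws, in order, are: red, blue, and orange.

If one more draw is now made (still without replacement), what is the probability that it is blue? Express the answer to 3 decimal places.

Under each hypothesis, the probability of the observed sequence is: P(data | bag A) = (1/5)(1/4)(3/3) = 1/20; P(data | bag B) = (1/9)(2/8)(6/7) = 1/42.
Weighting by the prior gives 1/2 · 1/20 = 1/40, 1/2 · 1/42 = 1/84; with total 31/840.
The posterior is then P(bag A | data) = 21/31, P(bag B | data) = 10/31.
Averaging over the posterior, P(blue next | data) = (0)(21/31) + (1/6)(10/31) = 5/93.

0.054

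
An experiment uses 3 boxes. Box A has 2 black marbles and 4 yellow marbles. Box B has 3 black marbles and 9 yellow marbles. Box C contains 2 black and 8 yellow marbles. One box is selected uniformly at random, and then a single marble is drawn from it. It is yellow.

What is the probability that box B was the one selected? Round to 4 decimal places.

0.3383

Compute the likelihood of this draw for each case: P(data | box A) = (4/6) = 2/3; P(data | box B) = (9/12) = 3/4; P(data | box C) = (8/10) = 4/5.
Multiplying each by its prior: 1/3 · 2/3 = 2/9, 1/3 · 3/4 = 1/4, 1/3 · 4/5 = 4/15; summing to 133/180.
By Bayes' rule, P(box B | data) = (1/4) / (133/180) = 45/133.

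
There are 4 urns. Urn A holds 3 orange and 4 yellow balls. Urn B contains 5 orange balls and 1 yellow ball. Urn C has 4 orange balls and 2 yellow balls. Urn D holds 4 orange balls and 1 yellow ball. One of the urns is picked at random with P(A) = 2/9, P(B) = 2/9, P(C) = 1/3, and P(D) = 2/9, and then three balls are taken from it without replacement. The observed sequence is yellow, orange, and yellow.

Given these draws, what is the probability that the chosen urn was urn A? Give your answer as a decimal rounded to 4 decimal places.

0.6316

The likelihood of the observed sequence under each hypothesis: P(data | urn A) = (4/7)(3/6)(3/5) = 6/35; P(data | urn B) = (1/6)(5/5)(0/4) = 0; P(data | urn C) = (2/6)(4/5)(1/4) = 1/15; P(data | urn D) = (1/5)(4/4)(0/3) = 0.
Weighting by the prior gives 2/9 · 6/35 = 4/105, 2/9 · 0 = 0, 1/3 · 1/15 = 1/45, 2/9 · 0 = 0; summing to 19/315.
Therefore the posterior P(urn A | data) = (4/105) / (19/315) = 12/19.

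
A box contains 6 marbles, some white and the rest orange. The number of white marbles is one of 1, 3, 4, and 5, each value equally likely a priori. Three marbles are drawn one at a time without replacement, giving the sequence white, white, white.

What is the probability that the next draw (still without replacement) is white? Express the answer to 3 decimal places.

0.533

The likelihood of the observed sequence under each hypothesis: P(data | r = 1) = (1/6)(0/5) = 0; P(data | r = 3) = (3/6)(2/5)(1/4) = 1/20; P(data | r = 4) = (4/6)(3/5)(2/4) = 1/5; P(data | r = 5) = (5/6)(4/5)(3/4) = 1/2.
Multiplying each by its prior: 1/4 · 0 = 0, 1/4 · 1/20 = 1/80, 1/4 · 1/5 = 1/20, 1/4 · 1/2 = 1/8; with total 3/16.
Dividing through by the total gives posterior P(r = 1 | data) = 0, P(r = 3 | data) = 1/15, P(r = 4 | data) = 4/15, P(r = 5 | data) = 2/3.
Averaging over the posterior, P(white next | data) = (0)(1/15) + (1/3)(4/15) + (2/3)(2/3) = 8/15.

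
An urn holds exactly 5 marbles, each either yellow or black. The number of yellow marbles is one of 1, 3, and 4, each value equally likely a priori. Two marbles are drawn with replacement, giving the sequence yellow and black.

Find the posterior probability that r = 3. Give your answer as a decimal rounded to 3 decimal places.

0.429

Compute the likelihood of the observed sequence for each case: P(data | r = 1) = (1/5)(4/5) = 4/25; P(data | r = 3) = (3/5)(2/5) = 6/25; P(data | r = 4) = (4/5)(1/5) = 4/25.
Multiplying each by its prior: 1/3 · 4/25 = 4/75, 1/3 · 6/25 = 2/25, 1/3 · 4/25 = 4/75; with total 14/75.
Therefore the posterior P(r = 3 | data) = (2/25) / (14/75) = 3/7.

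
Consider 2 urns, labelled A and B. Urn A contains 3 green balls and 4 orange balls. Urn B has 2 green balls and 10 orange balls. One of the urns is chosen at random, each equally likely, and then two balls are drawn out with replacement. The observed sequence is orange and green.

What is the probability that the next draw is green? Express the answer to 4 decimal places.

0.3338

For each hypothesis, P(data | H) works out to: P(data | urn A) = (4/7)(3/7) = 0.2449; P(data | urn B) = (10/12)(2/12) = 0.13889.
The prior-weighted likelihoods are 1/2 · 0.2449 = 0.12245, 1/2 · 0.13889 = 0.069444; these sum to 0.19189.
The posterior is then P(urn A | data) = 0.63811, P(urn B | data) = 0.36189.
Averaging over the posterior, P(green next | data) = (3/7)(0.63811) + (1/6)(0.36189) = 0.33379.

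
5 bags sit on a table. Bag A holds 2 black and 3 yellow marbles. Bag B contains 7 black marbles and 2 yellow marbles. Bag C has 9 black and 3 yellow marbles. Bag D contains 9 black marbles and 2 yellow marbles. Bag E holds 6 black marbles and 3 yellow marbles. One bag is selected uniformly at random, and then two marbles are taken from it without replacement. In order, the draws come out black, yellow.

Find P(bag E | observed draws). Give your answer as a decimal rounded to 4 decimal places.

0.2247

The likelihood of the observed sequence under each hypothesis: P(data | bag A) = (2/5)(3/4) = 0.3; P(data | bag B) = (7/9)(2/8) = 0.19444; P(data | bag C) = (9/12)(3/11) = 0.20455; P(data | bag D) = (9/11)(2/10) = 0.16364; P(data | bag E) = (6/9)(3/8) = 0.25.
The prior-weighted likelihoods are 1/5 · 0.3 = 0.06, 1/5 · 0.19444 = 0.038889, 1/5 · 0.20455 = 0.040909, 1/5 · 0.16364 = 0.032727, 1/5 · 0.25 = 0.05; these sum to 0.22253.
Therefore the posterior P(bag E | data) = (0.05) / (0.22253) = 0.22469.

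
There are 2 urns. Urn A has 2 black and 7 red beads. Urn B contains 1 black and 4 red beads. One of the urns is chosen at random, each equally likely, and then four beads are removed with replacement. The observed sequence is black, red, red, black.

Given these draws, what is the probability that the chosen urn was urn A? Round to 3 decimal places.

Compute the likelihood of the observed sequence for each case: P(data | urn A) = (2/9)(7/9)(7/9)(2/9) = 0.029873; P(data | urn B) = (1/5)(4/5)(4/5)(1/5) = 0.0256.
Multiplying each by its prior: 1/2 · 0.029873 = 0.014937, 1/2 · 0.0256 = 0.0128; summing to 0.027737.
So P(urn A | data) = (0.014937) / (0.027737) = 0.53852.

0.539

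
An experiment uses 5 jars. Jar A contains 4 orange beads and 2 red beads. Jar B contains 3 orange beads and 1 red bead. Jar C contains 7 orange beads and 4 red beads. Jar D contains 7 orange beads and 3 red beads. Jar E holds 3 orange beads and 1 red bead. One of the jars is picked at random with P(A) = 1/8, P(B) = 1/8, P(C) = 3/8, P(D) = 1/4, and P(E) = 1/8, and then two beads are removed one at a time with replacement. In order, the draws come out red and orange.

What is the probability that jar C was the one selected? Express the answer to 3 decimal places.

0.406

For each hypothesis, P(data | H) works out to: P(data | jar A) = (2/6)(4/6) = 0.22222; P(data | jar B) = (1/4)(3/4) = 0.1875; P(data | jar C) = (4/11)(7/11) = 0.2314; P(data | jar D) = (3/10)(7/10) = 0.21; P(data | jar E) = (1/4)(3/4) = 0.1875.
The prior-weighted likelihoods are 1/8 · 0.22222 = 0.027778, 1/8 · 0.1875 = 0.023438, 3/8 · 0.2314 = 0.086777, 1/4 · 0.21 = 0.0525, 1/8 · 0.1875 = 0.023438; these sum to 0.21393.
Therefore the posterior P(jar C | data) = (0.086777) / (0.21393) = 0.40563.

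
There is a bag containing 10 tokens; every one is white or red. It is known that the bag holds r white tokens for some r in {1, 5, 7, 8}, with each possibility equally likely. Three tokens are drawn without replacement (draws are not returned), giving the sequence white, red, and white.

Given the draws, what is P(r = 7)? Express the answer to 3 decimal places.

The likelihood of the observed sequence under each hypothesis: P(data | r = 1) = (1/10)(9/9)(0/8) = 0; P(data | r = 5) = (5/10)(5/9)(4/8) = 0.13889; P(data | r = 7) = (7/10)(3/9)(6/8) = 0.175; P(data | r = 8) = (8/10)(2/9)(7/8) = 0.15556.
The prior-weighted likelihoods are 1/4 · 0 = 0, 1/4 · 0.13889 = 0.034722, 1/4 · 0.175 = 0.04375, 1/4 · 0.15556 = 0.038889; these sum to 0.11736.
Hence P(r = 7 | data) = (0.04375) / (0.11736) = 0.37278.

0.373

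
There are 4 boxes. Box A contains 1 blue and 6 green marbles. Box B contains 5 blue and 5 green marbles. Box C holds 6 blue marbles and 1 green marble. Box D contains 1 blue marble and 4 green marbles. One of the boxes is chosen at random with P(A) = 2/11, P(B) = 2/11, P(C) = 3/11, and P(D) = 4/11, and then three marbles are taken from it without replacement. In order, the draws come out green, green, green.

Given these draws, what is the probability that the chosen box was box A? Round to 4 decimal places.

The likelihood of the observed sequence under each hypothesis: P(data | box A) = (6/7)(5/6)(4/5) = 0.57143; P(data | box B) = (5/10)(4/9)(3/8) = 0.083333; P(data | box C) = (1/7)(0/6) = 0; P(data | box D) = (4/5)(3/4)(2/3) = 0.4.
Multiplying each by its prior: 2/11 · 0.57143 = 0.1039, 2/11 · 0.083333 = 0.015152, 3/11 · 0 = 0, 4/11 · 0.4 = 0.14545; summing to 0.2645.
So P(box A | data) = (0.1039) / (0.2645) = 0.3928.

0.3928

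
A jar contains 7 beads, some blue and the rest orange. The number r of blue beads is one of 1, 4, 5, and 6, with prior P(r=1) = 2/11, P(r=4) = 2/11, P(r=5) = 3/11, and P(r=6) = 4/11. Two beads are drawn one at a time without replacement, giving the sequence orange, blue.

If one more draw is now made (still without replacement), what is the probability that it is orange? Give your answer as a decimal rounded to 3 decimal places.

0.307

For each hypothesis, P(data | H) works out to: P(data | r = 1) = (6/7)(1/6) = 1/7; P(data | r = 4) = (3/7)(4/6) = 2/7; P(data | r = 5) = (2/7)(5/6) = 5/21; P(data | r = 6) = (1/7)(6/6) = 1/7.
Multiplying each by its prior: 2/11 · 1/7 = 2/77, 2/11 · 2/7 = 4/77, 3/11 · 5/21 = 5/77, 4/11 · 1/7 = 4/77; these sum to 15/77.
Dividing through by the total gives posterior P(r = 1 | data) = 2/15, P(r = 4 | data) = 4/15, P(r = 5 | data) = 1/3, P(r = 6 | data) = 4/15.
Averaging over the posterior, P(orange next | data) = (1)(2/15) + (2/5)(4/15) + (1/5)(1/3) + (0)(4/15) = 23/75.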